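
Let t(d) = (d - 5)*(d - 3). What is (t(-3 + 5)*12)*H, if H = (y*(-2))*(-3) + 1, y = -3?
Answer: -612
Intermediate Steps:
H = -17 (H = -3*(-2)*(-3) + 1 = 6*(-3) + 1 = -18 + 1 = -17)
t(d) = (-5 + d)*(-3 + d)
(t(-3 + 5)*12)*H = ((15 + (-3 + 5)² - 8*(-3 + 5))*12)*(-17) = ((15 + 2² - 8*2)*12)*(-17) = ((15 + 4 - 16)*12)*(-17) = (3*12)*(-17) = 36*(-17) = -612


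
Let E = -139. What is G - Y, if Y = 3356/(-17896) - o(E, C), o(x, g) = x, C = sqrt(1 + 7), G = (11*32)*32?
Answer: 49774089/4474 ≈ 11125.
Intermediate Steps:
G = 11264 (G = 352*32 = 11264)
C = 2*sqrt(2) (C = sqrt(8) = 2*sqrt(2) ≈ 2.8284)
Y = 621047/4474 (Y = 3356/(-17896) - 1*(-139) = 3356*(-1/17896) + 139 = -839/4474 + 139 = 621047/4474 ≈ 138.81)
G - Y = 11264 - 1*621047/4474 = 11264 - 621047/4474 = 49774089/4474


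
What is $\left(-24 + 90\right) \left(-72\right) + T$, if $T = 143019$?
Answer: $138267$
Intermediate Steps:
$\left(-24 + 90\right) \left(-72\right) + T = \left(-24 + 90\right) \left(-72\right) + 143019 = 66 \left(-72\right) + 143019 = -4752 + 143019 = 138267$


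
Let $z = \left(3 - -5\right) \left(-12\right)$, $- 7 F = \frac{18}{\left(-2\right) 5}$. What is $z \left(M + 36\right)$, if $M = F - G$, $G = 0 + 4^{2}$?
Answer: $- \frac{68064}{35} \approx -1944.7$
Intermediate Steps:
$F = \frac{9}{35}$ ($F = - \frac{18 \frac{1}{\left(-2\right) 5}}{7} = - \frac{18 \frac{1}{-10}}{7} = - \frac{18 \left(- \frac{1}{10}\right)}{7} = \left(- \frac{1}{7}\right) \left(- \frac{9}{5}\right) = \frac{9}{35} \approx 0.25714$)
$z = -96$ ($z = \left(3 + 5\right) \left(-12\right) = 8 \left(-12\right) = -96$)
$G = 16$ ($G = 0 + 16 = 16$)
$M = - \frac{551}{35}$ ($M = \frac{9}{35} - 16 = - \frac{551}{35} \approx -15.743$)
$z \left(M + 36\right) = - 96 \left(- \frac{551}{35} + 36\right) = \left(-96\right) \frac{709}{35} = - \frac{68064}{35}$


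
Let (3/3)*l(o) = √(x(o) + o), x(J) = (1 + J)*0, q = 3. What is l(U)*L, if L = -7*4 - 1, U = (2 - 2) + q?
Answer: -29*√3 ≈ -50.229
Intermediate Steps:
U = 3 (U = (2 - 2) + 3 = 0 + 3 = 3)
L = -29 (L = -28 - 1 = -29)
x(J) = 0
l(o) = √o (l(o) = √(0 + o) = √o)
l(U)*L = √3*(-29) = -29*√3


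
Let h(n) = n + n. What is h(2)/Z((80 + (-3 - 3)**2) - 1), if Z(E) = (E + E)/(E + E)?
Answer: 4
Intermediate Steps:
h(n) = 2*n
Z(E) = 1 (Z(E) = (2*E)/((2*E)) = (2*E)*(1/(2*E)) = 1)
h(2)/Z((80 + (-3 - 3)**2) - 1) = (2*2)/1 = 4*1 = 4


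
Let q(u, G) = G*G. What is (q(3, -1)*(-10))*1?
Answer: -10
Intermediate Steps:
q(u, G) = G²
(q(3, -1)*(-10))*1 = ((-1)²*(-10))*1 = (1*(-10))*1 = -10*1 = -10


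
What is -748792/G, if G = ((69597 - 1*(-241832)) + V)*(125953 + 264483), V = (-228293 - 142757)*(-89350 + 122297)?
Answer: 187198/1193238099145889 ≈ 1.5688e-10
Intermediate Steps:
V = -12224984350 (V = -371050*32947 = -12224984350)
G = -4772952396583556 (G = ((69597 - 1*(-241832)) - 12224984350)*(125953 + 264483) = ((69597 + 241832) - 12224984350)*390436 = (311429 - 12224984350)*390436 = -12224672921*390436 = -4772952396583556)
-748792/G = -748792/(-4772952396583556) = -748792*(-1/4772952396583556) = 187198/1193238099145889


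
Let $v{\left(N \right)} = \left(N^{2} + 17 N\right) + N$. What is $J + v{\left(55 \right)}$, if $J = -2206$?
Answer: $1809$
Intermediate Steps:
$v{\left(N \right)} = N^{2} + 18 N$
$J + v{\left(55 \right)} = -2206 + 55 \left(18 + 55\right) = -2206 + 55 \cdot 73 = -2206 + 4015 = 1809$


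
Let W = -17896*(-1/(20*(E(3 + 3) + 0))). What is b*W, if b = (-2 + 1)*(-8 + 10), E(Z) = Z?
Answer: -4474/15 ≈ -298.27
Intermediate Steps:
b = -2 (b = -1*2 = -2)
W = 2237/15 (W = -17896*(-1/(20*((3 + 3) + 0))) = -17896*(-1/(20*(6 + 0))) = -17896/(6*(-20)) = -17896/(-120) = -17896*(-1/120) = 2237/15 ≈ 149.13)
b*W = -2*2237/15 = -4474/15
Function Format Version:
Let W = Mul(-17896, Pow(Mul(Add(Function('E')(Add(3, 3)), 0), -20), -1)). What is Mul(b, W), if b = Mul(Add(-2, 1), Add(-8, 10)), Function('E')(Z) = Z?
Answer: Rational(-4474, 15) ≈ -298.27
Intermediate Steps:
b = -2 (b = Mul(-1, 2) = -2)
W = Rational(2237, 15) (W = Mul(-17896, Pow(Mul(Add(Add(3, 3), 0), -20), -1)) = Mul(-17896, Pow(Mul(Add(6, 0), -20), -1)) = Mul(-17896, Pow(Mul(6, -20), -1)) = Mul(-17896, Pow(-120, -1)) = Mul(-17896, Rational(-1, 120)) = Rational(2237, 15) ≈ 149.13)
Mul(b, W) = Mul(-2, Rational(2237, 15)) = Rational(-4474, 15)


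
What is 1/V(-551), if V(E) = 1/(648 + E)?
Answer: 97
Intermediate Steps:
1/V(-551) = 1/(1/(648 - 551)) = 1/(1/97) = 97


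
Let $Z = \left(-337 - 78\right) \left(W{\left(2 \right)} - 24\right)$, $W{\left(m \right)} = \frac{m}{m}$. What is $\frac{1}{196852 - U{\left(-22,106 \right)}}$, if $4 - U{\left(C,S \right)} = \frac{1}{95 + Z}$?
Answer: $\frac{9640}{1897614721} \approx 5.0801 \cdot 10^{-6}$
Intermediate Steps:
$W{\left(m \right)} = 1$
$Z = 9545$ ($Z = \left(-337 - 78\right) \left(1 - 24\right) = \left(-415\right) \left(-23\right) = 9545$)
$U{\left(C,S \right)} = \frac{38559}{9640}$ ($U{\left(C,S \right)} = 4 - \frac{1}{95 + 9545} = 4 - \frac{1}{9640} = \frac{38559}{9640}$)
$\frac{1}{196852 - U{\left(-22,106 \right)}} = \frac{1}{196852 - \frac{38559}{9640}} = \frac{1}{\frac{1897614721}{9640}} = \frac{9640}{1897614721}$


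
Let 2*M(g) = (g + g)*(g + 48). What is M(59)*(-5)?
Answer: -31565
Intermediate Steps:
M(g) = g*(48 + g) (M(g) = ((g + g)*(g + 48))/2 = ((2*g)*(48 + g))/2 = (2*g*(48 + g))/2 = g*(48 + g))
M(59)*(-5) = (59*(48 + 59))*(-5) = (59*107)*(-5) = 6313*(-5) = -31565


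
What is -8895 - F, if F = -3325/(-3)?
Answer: -30010/3 ≈ -10003.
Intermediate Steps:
F = 3325/3 (F = -3325*(-⅓) = 3325/3 ≈ 1108.3)
-8895 - F = -8895 - 1*3325/3 = -8895 - 3325/3 = -30010/3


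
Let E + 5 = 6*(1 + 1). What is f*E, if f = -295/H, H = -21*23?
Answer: 295/69 ≈ 4.2754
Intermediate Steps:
H = -483
E = 7 (E = -5 + 6*(1 + 1) = -5 + 6*2 = -5 + 12 = 7)
f = 295/483 (f = -295/(-483) = -295*(-1/483) = 295/483 ≈ 0.61077)
f*E = (295/483)*7 = 295/69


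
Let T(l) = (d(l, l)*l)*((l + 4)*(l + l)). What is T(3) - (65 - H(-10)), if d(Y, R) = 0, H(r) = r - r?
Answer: -65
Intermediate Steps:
H(r) = 0
T(l) = 0 (T(l) = (0*l)*((l + 4)*(l + l)) = 0*((4 + l)*(2*l)) = 0*(2*l*(4 + l)) = 0)
T(3) - (65 - H(-10)) = 0 - (65 - 1*0) = 0 - (65 + 0) = 0 - 1*65 = 0 - 65 = -65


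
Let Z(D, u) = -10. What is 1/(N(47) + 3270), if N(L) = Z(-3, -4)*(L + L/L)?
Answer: 1/2790 ≈ 0.00035842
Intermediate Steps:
N(L) = -10 - 10*L (N(L) = -10*(L + L/L) = -10*(L + 1) = -10*(1 + L) = -10 - 10*L)
1/(N(47) + 3270) = 1/((-10 - 10*47) + 3270) = 1/((-10 - 470) + 3270) = 1/(-480 + 3270) = 1/2790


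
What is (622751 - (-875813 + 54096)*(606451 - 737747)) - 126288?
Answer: -107887658769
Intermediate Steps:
(622751 - (-875813 + 54096)*(606451 - 737747)) - 126288 = (622751 - (-821717)*(-131296)) - 126288 = (622751 - 1*107888155232) - 126288 = (622751 - 107888155232) - 126288 = -107887532481 - 126288 = -107887658769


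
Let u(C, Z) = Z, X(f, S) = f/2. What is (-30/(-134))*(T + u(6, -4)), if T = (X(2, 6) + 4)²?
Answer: 315/67 ≈ 4.7015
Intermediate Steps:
X(f, S) = f/2 (X(f, S) = f*(½) = f/2)
T = 25 (T = ((½)*2 + 4)² = (1 + 4)² = 5² = 25)
(-30/(-134))*(T + u(6, -4)) = (-30/(-134))*(25 - 4) = -30*(-1/134)*21 = (15/67)*21 = 315/67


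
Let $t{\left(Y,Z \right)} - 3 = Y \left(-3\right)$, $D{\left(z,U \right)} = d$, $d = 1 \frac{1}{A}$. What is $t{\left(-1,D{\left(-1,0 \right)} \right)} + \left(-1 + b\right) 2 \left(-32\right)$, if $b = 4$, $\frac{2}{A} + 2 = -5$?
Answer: $-186$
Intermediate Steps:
$A = - \frac{2}{7}$ ($A = \frac{2}{-2 - 5} = \frac{2}{-7} = 2 \left(- \frac{1}{7}\right) = - \frac{2}{7} \approx -0.28571$)
$d = - \frac{7}{2}$ ($d = 1 \frac{1}{- \frac{2}{7}} = 1 \left(- \frac{7}{2}\right) = - \frac{7}{2} \approx -3.5$)
$D{\left(z,U \right)} = - \frac{7}{2}$
$t{\left(Y,Z \right)} = 3 - 3 Y$ ($t{\left(Y,Z \right)} = 3 + Y \left(-3\right) = 3 - 3 Y$)
$t{\left(-1,D{\left(-1,0 \right)} \right)} + \left(-1 + b\right) 2 \left(-32\right) = \left(3 - -3\right) + \left(-1 + 4\right) 2 \left(-32\right) = \left(3 + 3\right) + 3 \cdot 2 \left(-32\right) = 6 + 6 \left(-32\right) = 6 - 192 = -186$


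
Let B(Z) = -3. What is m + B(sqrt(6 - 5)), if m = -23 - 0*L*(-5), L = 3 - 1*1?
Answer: -26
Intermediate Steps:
L = 2 (L = 3 - 1 = 2)
m = -23 (m = -23 - 0*2*(-5) = -23 - 0*(-5) = -23 - 1*0 = -23 + 0 = -23)
m + B(sqrt(6 - 5)) = -23 - 3 = -26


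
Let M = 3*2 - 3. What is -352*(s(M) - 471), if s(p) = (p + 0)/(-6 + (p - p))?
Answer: 165968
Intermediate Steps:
M = 3 (M = 6 - 3 = 3)
s(p) = -p/6 (s(p) = p/(-6 + 0) = p/(-6) = p*(-1/6) = -p/6)
-352*(s(M) - 471) = -352*(-1/6*3 - 471) = -352*(-1/2 - 471) = -352*(-943/2) = 165968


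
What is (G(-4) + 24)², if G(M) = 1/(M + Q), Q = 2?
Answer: 2209/4 ≈ 552.25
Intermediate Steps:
G(M) = 1/(2 + M) (G(M) = 1/(M + 2) = 1/(2 + M))
(G(-4) + 24)² = (1/(2 - 4) + 24)² = (1/(-2) + 24)² = (-½ + 24)² = (47/2)² = 2209/4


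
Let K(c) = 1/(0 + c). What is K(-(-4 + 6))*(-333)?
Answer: 333/2 ≈ 166.50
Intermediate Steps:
K(c) = 1/c
K(-(-4 + 6))*(-333) = -333/(-(-4 + 6)) = -333/(-1*2) = -333/(-2) = -½*(-333) = 333/2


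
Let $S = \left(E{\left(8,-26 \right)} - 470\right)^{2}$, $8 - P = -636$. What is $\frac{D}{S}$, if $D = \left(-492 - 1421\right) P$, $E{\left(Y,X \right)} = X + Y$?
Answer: $- \frac{307993}{59536} \approx -5.1732$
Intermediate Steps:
$P = 644$ ($P = 8 - -636 = 8 + 636 = 644$)
$D = -1231972$ ($D = \left(-492 - 1421\right) 644 = \left(-1913\right) 644 = -1231972$)
$S = 238144$ ($S = \left(\left(-26 + 8\right) - 470\right)^{2} = \left(-18 - 470\right)^{2} = \left(-488\right)^{2} = 238144$)
$\frac{D}{S} = - \frac{1231972}{238144} = \left(-1231972\right) \frac{1}{238144} = - \frac{307993}{59536}$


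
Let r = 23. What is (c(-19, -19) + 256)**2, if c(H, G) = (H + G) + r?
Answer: 58081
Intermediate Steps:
c(H, G) = 23 + G + H (c(H, G) = (H + G) + 23 = (G + H) + 23 = 23 + G + H)
(c(-19, -19) + 256)**2 = ((23 - 19 - 19) + 256)**2 = (-15 + 256)**2 = 241**2 = 58081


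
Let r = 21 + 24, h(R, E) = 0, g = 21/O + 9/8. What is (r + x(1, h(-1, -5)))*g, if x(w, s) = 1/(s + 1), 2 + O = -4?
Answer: -437/4 ≈ -109.25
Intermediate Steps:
O = -6 (O = -2 - 4 = -6)
g = -19/8 (g = 21/(-6) + 9/8 = 21*(-⅙) + 9*(⅛) = -7/2 + 9/8 = -19/8 ≈ -2.3750)
x(w, s) = 1/(1 + s)
r = 45
(r + x(1, h(-1, -5)))*g = (45 + 1/(1 + 0))*(-19/8) = (45 + 1/1)*(-19/8) = (45 + 1)*(-19/8) = 46*(-19/8) = -437/4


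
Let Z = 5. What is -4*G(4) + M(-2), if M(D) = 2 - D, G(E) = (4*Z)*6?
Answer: -476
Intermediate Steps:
G(E) = 120 (G(E) = (4*5)*6 = 20*6 = 120)
-4*G(4) + M(-2) = -4*120 + (2 - 1*(-2)) = -480 + (2 + 2) = -480 + 4 = -476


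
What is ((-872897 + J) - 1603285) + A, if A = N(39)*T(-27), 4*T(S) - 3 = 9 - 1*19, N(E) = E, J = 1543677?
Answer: -3730293/4 ≈ -9.3257e+5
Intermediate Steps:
T(S) = -7/4 (T(S) = ¾ + (9 - 1*19)/4 = ¾ + (9 - 19)/4 = ¾ + (¼)*(-10) = ¾ - 5/2 = -7/4)
A = -273/4 (A = 39*(-7/4) = -273/4 ≈ -68.250)
((-872897 + J) - 1603285) + A = ((-872897 + 1543677) - 1603285) - 273/4 = (670780 - 1603285) - 273/4 = -932505 - 273/4 = -3730293/4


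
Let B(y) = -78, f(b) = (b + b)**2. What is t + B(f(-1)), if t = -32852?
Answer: -32930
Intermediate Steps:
f(b) = 4*b**2 (f(b) = (2*b)**2 = 4*b**2)
t + B(f(-1)) = -32852 - 78 = -32930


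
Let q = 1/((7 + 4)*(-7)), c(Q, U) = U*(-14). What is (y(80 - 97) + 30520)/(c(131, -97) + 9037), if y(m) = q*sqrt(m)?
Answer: 872/297 - I*sqrt(17)/800415 ≈ 2.936 - 5.1512e-6*I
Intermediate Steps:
c(Q, U) = -14*U
q = -1/77 (q = 1/(11*(-7)) = 1/(-77) = -1/77 ≈ -0.012987)
y(m) = -sqrt(m)/77
(y(80 - 97) + 30520)/(c(131, -97) + 9037) = (-sqrt(80 - 97)/77 + 30520)/(-14*(-97) + 9037) = (-I*sqrt(17)/77 + 30520)/(1358 + 9037) = (-I*sqrt(17)/77 + 30520)/10395 = (-I*sqrt(17)/77 + 30520)*(1/10395) = (30520 - I*sqrt(17)/77)*(1/10395) = 872/297 - I*sqrt(17)/800415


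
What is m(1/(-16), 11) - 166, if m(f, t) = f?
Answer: -2657/16 ≈ -166.06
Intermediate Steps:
m(1/(-16), 11) - 166 = 1/(-16) - 166 = -1/16 - 166 = -2657/16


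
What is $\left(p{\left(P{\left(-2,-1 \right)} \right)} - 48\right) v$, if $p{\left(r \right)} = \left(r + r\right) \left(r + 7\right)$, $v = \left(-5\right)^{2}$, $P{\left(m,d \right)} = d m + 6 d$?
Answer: $-1800$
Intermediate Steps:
$P{\left(m,d \right)} = 6 d + d m$
$v = 25$
$p{\left(r \right)} = 2 r \left(7 + r\right)$
$\left(p{\left(P{\left(-2,-1 \right)} \right)} - 48\right) v = \left(2 \left(- (6 - 2)\right) \left(7 - \left(6 - 2\right)\right) - 48\right) 25 = \left(2 \left(\left(-1\right) 4\right) \left(7 - 4\right) - 48\right) 25 = \left(2 \left(-4\right) \left(7 - 4\right) - 48\right) 25 = \left(2 \left(-4\right) 3 - 48\right) 25 = \left(-24 - 48\right) 25 = \left(-72\right) 25 = -1800$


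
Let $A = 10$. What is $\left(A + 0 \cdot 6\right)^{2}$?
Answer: $100$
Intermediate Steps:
$\left(A + 0 \cdot 6\right)^{2} = \left(10 + 0 \cdot 6\right)^{2} = \left(10 + 0\right)^{2} = 10^{2} = 100$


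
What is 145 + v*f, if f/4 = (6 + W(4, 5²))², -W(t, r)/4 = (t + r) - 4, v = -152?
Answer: -5372143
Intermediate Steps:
W(t, r) = 16 - 4*r - 4*t (W(t, r) = -4*((t + r) - 4) = -4*((r + t) - 4) = -4*(-4 + r + t) = 16 - 4*r - 4*t)
f = 35344 (f = 4*(6 + (16 - 4*5² - 4*4))² = 4*(6 + (16 - 4*25 - 16))² = 4*(6 + (16 - 100 - 16))² = 4*(6 - 100)² = 4*(-94)² = 4*8836 = 35344)
145 + v*f = 145 - 152*35344 = 145 - 5372288 = -5372143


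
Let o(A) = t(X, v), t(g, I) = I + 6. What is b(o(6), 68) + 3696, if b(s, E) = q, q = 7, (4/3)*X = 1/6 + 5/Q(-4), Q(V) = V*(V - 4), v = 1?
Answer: 3703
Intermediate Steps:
Q(V) = V*(-4 + V)
X = 31/128 (X = 3*(1/6 + 5/((-4*(-4 - 4))))/4 = 3*(1*(⅙) + 5/((-4*(-8))))/4 = 3*(⅙ + 5/32)/4 = (¾)*(31/96) = 31/128 ≈ 0.24219)
t(g, I) = 6 + I
o(A) = 7 (o(A) = 6 + 1 = 7)
b(s, E) = 7
b(o(6), 68) + 3696 = 7 + 3696 = 3703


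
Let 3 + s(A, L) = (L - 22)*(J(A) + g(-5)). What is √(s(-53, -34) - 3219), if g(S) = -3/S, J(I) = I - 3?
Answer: I*√2990/5 ≈ 10.936*I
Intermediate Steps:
J(I) = -3 + I
g(S) = -3/S
s(A, L) = -3 + (-22 + L)*(-12/5 + A) (s(A, L) = -3 + (L - 22)*((-3 + A) - 3/(-5)) = -3 + (-22 + L)*((-3 + A) - 3*(-⅕)) = -3 + (-22 + L)*((-3 + A) + ⅗) = -3 + (-22 + L)*(-12/5 + A))
√(s(-53, -34) - 3219) = √((249/5 - 22*(-53) - 12/5*(-34) - 53*(-34)) - 3219) = √((249/5 + 1166 + 408/5 + 1802) - 3219) = √(15497/5 - 3219) = √(-598/5) = I*√2990/5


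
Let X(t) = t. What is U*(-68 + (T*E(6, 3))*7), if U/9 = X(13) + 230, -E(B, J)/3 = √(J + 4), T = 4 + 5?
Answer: -148716 - 413343*√7 ≈ -1.2423e+6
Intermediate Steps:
T = 9
E(B, J) = -3*√(4 + J) (E(B, J) = -3*√(J + 4) = -3*√(4 + J))
U = 2187 (U = 9*(13 + 230) = 9*243 = 2187)
U*(-68 + (T*E(6, 3))*7) = 2187*(-68 + (9*(-3*√(4 + 3)))*7) = 2187*(-68 + (9*(-3*√7))*7) = 2187*(-68 - 27*√7*7) = 2187*(-68 - 189*√7) = -148716 - 413343*√7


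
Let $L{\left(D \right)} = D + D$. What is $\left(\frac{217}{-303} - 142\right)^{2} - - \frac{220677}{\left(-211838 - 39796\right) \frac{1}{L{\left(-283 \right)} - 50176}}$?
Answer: $\frac{14692005163336}{226492803} \approx 64867.0$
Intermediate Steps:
$L{\left(D \right)} = 2 D$
$\left(\frac{217}{-303} - 142\right)^{2} - - \frac{220677}{\left(-211838 - 39796\right) \frac{1}{L{\left(-283 \right)} - 50176}} = \left(\frac{217}{-303} - 142\right)^{2} - - \frac{220677}{\left(-211838 - 39796\right) \frac{1}{2 \left(-283\right) - 50176}} = \left(217 \left(- \frac{1}{303}\right) - 142\right)^{2} - - \frac{220677}{\left(-251634\right) \frac{1}{-566 - 50176}} = \left(- \frac{217}{303} - 142\right)^{2} - - \frac{220677}{\left(-251634\right) \frac{1}{-50742}} = \left(- \frac{43243}{303}\right)^{2} - - \frac{220677}{\left(-251634\right) \left(- \frac{1}{50742}\right)} = \frac{1869957049}{91809} - - \frac{220677}{\frac{41939}{8457}} = \frac{1869957049}{91809} - \left(-220677\right) \frac{8457}{41939} = \frac{1869957049}{91809} - - \frac{109780317}{2467} = \frac{1869957049}{91809} + \frac{109780317}{2467} = \frac{14692005163336}{226492803}$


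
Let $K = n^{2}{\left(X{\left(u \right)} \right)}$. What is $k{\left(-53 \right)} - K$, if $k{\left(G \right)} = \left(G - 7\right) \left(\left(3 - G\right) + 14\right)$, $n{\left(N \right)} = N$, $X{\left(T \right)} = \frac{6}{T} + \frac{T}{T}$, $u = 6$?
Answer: $-4204$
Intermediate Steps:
$X{\left(T \right)} = 1 + \frac{6}{T}$ ($X{\left(T \right)} = \frac{6}{T} + 1 = 1 + \frac{6}{T}$)
$k{\left(G \right)} = \left(-7 + G\right) \left(17 - G\right)$
$K = 4$ ($K = \left(\frac{6 + 6}{6}\right)^{2} = \left(\frac{1}{6} \cdot 12\right)^{2} = 2^{2} = 4$)
$k{\left(-53 \right)} - K = \left(-119 - \left(-53\right)^{2} + 24 \left(-53\right)\right) - 4 = \left(-119 - 2809 - 1272\right) - 4 = -4200 - 4 = -4204$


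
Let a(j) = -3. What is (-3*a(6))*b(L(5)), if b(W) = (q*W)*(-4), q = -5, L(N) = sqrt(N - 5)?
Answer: 0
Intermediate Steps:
L(N) = sqrt(-5 + N)
b(W) = 20*W (b(W) = -5*W*(-4) = 20*W)
(-3*a(6))*b(L(5)) = (-3*(-3))*(20*sqrt(-5 + 5)) = 9*(20*sqrt(0)) = 9*(20*0) = 9*0 = 0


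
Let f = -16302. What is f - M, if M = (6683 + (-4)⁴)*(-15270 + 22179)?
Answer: -47957853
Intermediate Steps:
M = 47941551 (M = (6683 + 256)*6909 = 6939*6909 = 47941551)
f - M = -16302 - 1*47941551 = -16302 - 47941551 = -47957853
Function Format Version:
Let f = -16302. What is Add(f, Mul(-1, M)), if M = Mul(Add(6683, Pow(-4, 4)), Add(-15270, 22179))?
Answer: -47957853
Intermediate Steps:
M = 47941551 (M = Mul(Add(6683, 256), 6909) = Mul(6939, 6909) = 47941551)
Add(f, Mul(-1, M)) = Add(-16302, Mul(-1, 47941551)) = Add(-16302, -47941551) = -47957853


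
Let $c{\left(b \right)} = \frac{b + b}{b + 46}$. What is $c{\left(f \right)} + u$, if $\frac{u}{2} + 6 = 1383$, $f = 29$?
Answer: $\frac{206608}{75} \approx 2754.8$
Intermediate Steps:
$u = 2754$ ($u = -12 + 2 \cdot 1383 = -12 + 2766 = 2754$)
$c{\left(b \right)} = \frac{2 b}{46 + b}$
$c{\left(f \right)} + u = 2 \cdot 29 \frac{1}{46 + 29} + 2754 = 2 \cdot 29 \cdot \frac{1}{75} + 2754 = \frac{58}{75} + 2754 = \frac{206608}{75}$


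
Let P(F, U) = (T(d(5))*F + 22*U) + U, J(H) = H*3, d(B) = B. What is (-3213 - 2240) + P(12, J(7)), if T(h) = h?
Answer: -4910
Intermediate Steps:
J(H) = 3*H
P(F, U) = 5*F + 23*U (P(F, U) = (5*F + 22*U) + U = 5*F + 23*U)
(-3213 - 2240) + P(12, J(7)) = (-3213 - 2240) + (5*12 + 23*(3*7)) = -5453 + (60 + 23*21) = -5453 + (60 + 483) = -5453 + 543 = -4910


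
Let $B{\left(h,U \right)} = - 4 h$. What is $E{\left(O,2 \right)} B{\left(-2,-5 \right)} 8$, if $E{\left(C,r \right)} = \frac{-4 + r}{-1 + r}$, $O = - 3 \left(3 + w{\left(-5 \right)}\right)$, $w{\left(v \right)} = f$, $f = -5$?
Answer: $-128$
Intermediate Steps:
$w{\left(v \right)} = -5$
$O = 6$ ($O = - 3 \left(3 - 5\right) = \left(-3\right) \left(-2\right) = 6$)
$E{\left(C,r \right)} = \frac{-4 + r}{-1 + r}$
$E{\left(O,2 \right)} B{\left(-2,-5 \right)} 8 = \frac{-4 + 2}{-1 + 2} \left(\left(-4\right) \left(-2\right)\right) 8 = 1^{-1} \left(-2\right) 8 \cdot 8 = 1 \left(-2\right) 8 \cdot 8 = \left(-2\right) 8 \cdot 8 = \left(-16\right) 8 = -128$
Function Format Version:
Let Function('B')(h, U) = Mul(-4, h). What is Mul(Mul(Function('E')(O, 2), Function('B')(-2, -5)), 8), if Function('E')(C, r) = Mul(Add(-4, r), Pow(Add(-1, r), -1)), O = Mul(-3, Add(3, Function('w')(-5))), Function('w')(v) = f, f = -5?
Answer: -128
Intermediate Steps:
Function('w')(v) = -5
O = 6 (O = Mul(-3, Add(3, -5)) = Mul(-3, -2) = 6)
Function('E')(C, r) = Mul(Pow(Add(-1, r), -1), Add(-4, r))
Mul(Mul(Function('E')(O, 2), Function('B')(-2, -5)), 8) = Mul(Mul(Mul(Pow(Add(-1, 2), -1), Add(-4, 2)), Mul(-4, -2)), 8) = Mul(Mul(Mul(Pow(1, -1), -2), 8), 8) = Mul(Mul(Mul(1, -2), 8), 8) = Mul(Mul(-2, 8), 8) = Mul(-16, 8) = -128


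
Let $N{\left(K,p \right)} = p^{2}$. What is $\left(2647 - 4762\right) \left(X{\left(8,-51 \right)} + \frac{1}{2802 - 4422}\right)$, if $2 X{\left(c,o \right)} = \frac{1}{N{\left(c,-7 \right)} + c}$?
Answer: $- \frac{11797}{684} \approx -17.247$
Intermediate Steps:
$X{\left(c,o \right)} = \frac{1}{2 \left(49 + c\right)}$ ($X{\left(c,o \right)} = \frac{1}{2 \left(\left(-7\right)^{2} + c\right)} = \frac{1}{2 \left(49 + c\right)}$)
$\left(2647 - 4762\right) \left(X{\left(8,-51 \right)} + \frac{1}{2802 - 4422}\right) = \left(2647 - 4762\right) \left(\frac{1}{2 \left(49 + 8\right)} + \frac{1}{2802 - 4422}\right) = - 2115 \left(\frac{1}{2 \cdot 57} + \frac{1}{-1620}\right) = - 2115 \left(\frac{1}{2} \cdot \frac{1}{57} - \frac{1}{1620}\right) = - 2115 \left(\frac{1}{114} - \frac{1}{1620}\right) = \left(-2115\right) \frac{251}{30780} = - \frac{11797}{684}$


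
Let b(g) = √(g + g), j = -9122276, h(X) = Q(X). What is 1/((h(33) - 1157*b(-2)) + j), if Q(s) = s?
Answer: -701711/6401178669665 + 178*I/6401178669665 ≈ -1.0962e-7 + 2.7807e-11*I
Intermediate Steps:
h(X) = X
b(g) = √2*√g (b(g) = √(2*g) = √2*√g)
1/((h(33) - 1157*b(-2)) + j) = 1/((33 - 1157*√2*√(-2)) - 9122276) = 1/((33 - 1157*√2*I*√2) - 9122276) = 1/((33 - 2314*I) - 9122276) = 1/(-9122243 - 2314*I) = (-9122243 + 2314*I)/83215322705645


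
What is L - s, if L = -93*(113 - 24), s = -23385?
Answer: 15108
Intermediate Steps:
L = -8277 (L = -93*89 = -8277)
L - s = -8277 - 1*(-23385) = -8277 + 23385 = 15108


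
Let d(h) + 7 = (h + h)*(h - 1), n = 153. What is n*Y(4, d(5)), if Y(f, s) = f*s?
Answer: 20196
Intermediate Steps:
d(h) = -7 + 2*h*(-1 + h) (d(h) = -7 + (h + h)*(h - 1) = -7 + (2*h)*(-1 + h) = -7 + 2*h*(-1 + h))
n*Y(4, d(5)) = 153*(4*(-7 - 2*5 + 2*5²)) = 153*(4*(-7 - 10 + 2*25)) = 153*(4*(-7 - 10 + 50)) = 153*(4*33) = 153*132 = 20196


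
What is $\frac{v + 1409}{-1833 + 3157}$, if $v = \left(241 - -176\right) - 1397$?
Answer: $\frac{429}{1324} \approx 0.32402$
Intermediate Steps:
$v = -980$ ($v = \left(241 + 176\right) - 1397 = 417 - 1397 = -980$)
$\frac{v + 1409}{-1833 + 3157} = \frac{-980 + 1409}{-1833 + 3157} = \frac{429}{1324}$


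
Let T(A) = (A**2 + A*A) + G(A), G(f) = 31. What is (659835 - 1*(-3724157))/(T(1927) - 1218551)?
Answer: 2191996/3104069 ≈ 0.70617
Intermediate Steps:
T(A) = 31 + 2*A**2 (T(A) = (A**2 + A*A) + 31 = (A**2 + A**2) + 31 = 2*A**2 + 31 = 31 + 2*A**2)
(659835 - 1*(-3724157))/(T(1927) - 1218551) = (659835 - 1*(-3724157))/((31 + 2*1927**2) - 1218551) = (659835 + 3724157)/((31 + 2*3713329) - 1218551) = 4383992/((31 + 7426658) - 1218551) = 4383992/(7426689 - 1218551) = 4383992/6208138 = 4383992*(1/6208138) = 2191996/3104069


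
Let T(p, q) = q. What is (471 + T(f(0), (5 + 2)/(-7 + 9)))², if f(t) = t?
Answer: 900601/4 ≈ 2.2515e+5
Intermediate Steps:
(471 + T(f(0), (5 + 2)/(-7 + 9)))² = (471 + (5 + 2)/(-7 + 9))² = (471 + 7/2)² = (949/2)² = 900601/4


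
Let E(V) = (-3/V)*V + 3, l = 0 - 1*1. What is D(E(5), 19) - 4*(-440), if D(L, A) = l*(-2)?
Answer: 1762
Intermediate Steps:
l = -1 (l = 0 - 1 = -1)
E(V) = 0 (E(V) = -3 + 3 = 0)
D(L, A) = 2 (D(L, A) = -1*(-2) = 2)
D(E(5), 19) - 4*(-440) = 2 - 4*(-440) = 2 + 1760 = 1762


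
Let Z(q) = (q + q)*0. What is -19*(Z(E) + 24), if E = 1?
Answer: -456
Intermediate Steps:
Z(q) = 0 (Z(q) = (2*q)*0 = 0)
-19*(Z(E) + 24) = -19*(0 + 24) = -19*24 = -456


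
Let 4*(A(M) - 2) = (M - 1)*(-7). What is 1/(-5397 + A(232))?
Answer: -4/23197 ≈ -0.00017244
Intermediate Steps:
A(M) = 15/4 - 7*M/4 (A(M) = 2 + ((M - 1)*(-7))/4 = 2 + ((-1 + M)*(-7))/4 = 2 + (7 - 7*M)/4 = 2 + (7/4 - 7*M/4) = 15/4 - 7*M/4)
1/(-5397 + A(232)) = 1/(-5397 + (15/4 - 7/4*232)) = 1/(-5397 + (15/4 - 406)) = 1/(-5397 - 1609/4) = 1/(-23197/4) = -4/23197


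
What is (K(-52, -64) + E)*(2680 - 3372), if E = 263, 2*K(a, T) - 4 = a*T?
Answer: -1334868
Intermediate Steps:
K(a, T) = 2 + T*a/2 (K(a, T) = 2 + (a*T)/2 = 2 + (T*a)/2 = 2 + T*a/2)
(K(-52, -64) + E)*(2680 - 3372) = ((2 + (½)*(-64)*(-52)) + 263)*(2680 - 3372) = ((2 + 1664) + 263)*(-692) = (1666 + 263)*(-692) = 1929*(-692) = -1334868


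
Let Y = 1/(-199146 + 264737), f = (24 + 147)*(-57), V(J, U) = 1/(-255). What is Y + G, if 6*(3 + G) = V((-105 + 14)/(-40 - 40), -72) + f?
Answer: -81663286693/50177115 ≈ -1627.5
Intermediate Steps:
V(J, U) = -1/255
f = -9747 (f = 171*(-57) = -9747)
G = -1245038/765 (G = -3 + (-1/255 - 9747)/6 = -3 + (⅙)*(-2485486/255) = -3 - 1242743/765 = -1245038/765 ≈ -1627.5)
Y = 1/65591 ≈ 1.5246e-5
Y + G = 1/65591 - 1245038/765 = -81663286693/50177115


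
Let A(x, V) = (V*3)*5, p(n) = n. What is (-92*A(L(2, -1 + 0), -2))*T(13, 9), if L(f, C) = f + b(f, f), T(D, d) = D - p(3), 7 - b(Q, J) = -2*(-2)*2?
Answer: 27600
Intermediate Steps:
b(Q, J) = -1 (b(Q, J) = 7 - (-2*(-2))*2 = 7 - 4*2 = 7 - 1*8 = 7 - 8 = -1)
T(D, d) = -3 + D (T(D, d) = D - 1*3 = D - 3 = -3 + D)
L(f, C) = -1 + f (L(f, C) = f - 1 = -1 + f)
A(x, V) = 15*V (A(x, V) = (3*V)*5 = 15*V)
(-92*A(L(2, -1 + 0), -2))*T(13, 9) = (-1380*(-2))*(-3 + 13) = -92*(-30)*10 = 2760*10 = 27600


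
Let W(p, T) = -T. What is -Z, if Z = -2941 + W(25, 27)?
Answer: 2968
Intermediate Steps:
Z = -2968 (Z = -2941 - 1*27 = -2941 - 27 = -2968)
-Z = -1*(-2968) = 2968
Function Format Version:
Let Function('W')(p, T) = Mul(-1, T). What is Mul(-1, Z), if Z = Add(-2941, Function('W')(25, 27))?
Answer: 2968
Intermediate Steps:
Z = -2968 (Z = Add(-2941, Mul(-1, 27)) = Add(-2941, -27) = -2968)
Mul(-1, Z) = Mul(-1, -2968) = 2968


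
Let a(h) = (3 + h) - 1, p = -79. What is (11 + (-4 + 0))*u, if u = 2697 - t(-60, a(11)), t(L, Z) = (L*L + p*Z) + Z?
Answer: 777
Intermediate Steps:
a(h) = 2 + h
t(L, Z) = L² - 78*Z (t(L, Z) = (L*L - 79*Z) + Z = (L² - 79*Z) + Z = L² - 78*Z)
u = 111 (u = 2697 - ((-60)² - 78*(2 + 11)) = 2697 - (3600 - 78*13) = 2697 - (3600 - 1014) = 2697 - 1*2586 = 2697 - 2586 = 111)
(11 + (-4 + 0))*u = (11 + (-4 + 0))*111 = (11 - 4)*111 = 7*111 = 777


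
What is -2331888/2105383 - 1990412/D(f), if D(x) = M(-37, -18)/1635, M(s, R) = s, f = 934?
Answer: 6851597539766604/77899171 ≈ 8.7955e+7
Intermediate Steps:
D(x) = -37/1635
-2331888/2105383 - 1990412/D(f) = -2331888/2105383 - 1990412/(-37/1635) = -2331888*1/2105383 - 1990412*(-1635/37) = -2331888/2105383 + 3254323620/37 = 6851597539766604/77899171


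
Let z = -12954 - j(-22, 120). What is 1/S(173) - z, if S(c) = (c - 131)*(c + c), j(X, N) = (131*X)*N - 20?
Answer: -4837789991/14532 ≈ -3.3291e+5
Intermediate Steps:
j(X, N) = -20 + 131*N*X (j(X, N) = 131*N*X - 20 = -20 + 131*N*X)
S(c) = 2*c*(-131 + c) (S(c) = (-131 + c)*(2*c) = 2*c*(-131 + c))
z = 332906 (z = -12954 - (-20 + 131*120*(-22)) = -12954 - (-20 - 345840) = -12954 - 1*(-345860) = -12954 + 345860 = 332906)
1/S(173) - z = 1/(2*173*(-131 + 173)) - 1*332906 = 1/(2*173*42) - 332906 = 1/14532 - 332906 = -4837789991/14532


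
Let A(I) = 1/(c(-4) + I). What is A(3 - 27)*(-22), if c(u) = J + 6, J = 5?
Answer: 22/13 ≈ 1.6923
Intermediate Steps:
c(u) = 11 (c(u) = 5 + 6 = 11)
A(I) = 1/(11 + I)
A(3 - 27)*(-22) = -22/(11 + (3 - 27)) = -22/(11 - 24) = -22/(-13) = -1/13*(-22) = 22/13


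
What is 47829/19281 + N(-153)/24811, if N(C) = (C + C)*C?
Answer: 696461059/159460297 ≈ 4.3676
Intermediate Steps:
N(C) = 2*C**2 (N(C) = (2*C)*C = 2*C**2)
47829/19281 + N(-153)/24811 = 47829/19281 + (2*(-153)**2)/24811 = 47829*(1/19281) + (2*23409)*(1/24811) = 15943/6427 + 46818*(1/24811) = 15943/6427 + 46818/24811 = 696461059/159460297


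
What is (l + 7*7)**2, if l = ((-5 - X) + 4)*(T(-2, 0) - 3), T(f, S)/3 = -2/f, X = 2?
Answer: 2401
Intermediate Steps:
T(f, S) = -6/f (T(f, S) = 3*(-2/f) = -6/f)
l = 0 (l = ((-5 - 1*2) + 4)*(-6/(-2) - 3) = ((-5 - 2) + 4)*(-6*(-1/2) - 3) = (-7 + 4)*(3 - 3) = -3*0 = 0)
(l + 7*7)**2 = (0 + 7*7)**2 = (0 + 49)**2 = 49**2 = 2401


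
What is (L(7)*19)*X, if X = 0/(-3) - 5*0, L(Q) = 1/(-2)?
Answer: 0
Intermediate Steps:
L(Q) = -½
X = 0 (X = 0*(-⅓) + 0 = 0 + 0 = 0)
(L(7)*19)*X = -½*19*0 = -19/2*0 = 0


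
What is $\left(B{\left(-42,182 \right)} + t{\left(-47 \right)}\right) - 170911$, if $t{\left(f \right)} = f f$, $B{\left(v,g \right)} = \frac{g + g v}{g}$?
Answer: $-168743$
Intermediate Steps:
$B{\left(v,g \right)} = \frac{g + g v}{g}$
$t{\left(f \right)} = f^{2}$
$\left(B{\left(-42,182 \right)} + t{\left(-47 \right)}\right) - 170911 = \left(\left(1 - 42\right) + \left(-47\right)^{2}\right) - 170911 = \left(-41 + 2209\right) - 170911 = 2168 - 170911 = -168743$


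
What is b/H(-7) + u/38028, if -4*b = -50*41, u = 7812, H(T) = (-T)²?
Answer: 3312023/310562 ≈ 10.665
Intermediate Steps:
H(T) = T²
b = 1025/2 (b = -(-25)*41/2 = -¼*(-2050) = 1025/2 ≈ 512.50)
b/H(-7) + u/38028 = 1025/(2*((-7)²)) + 7812/38028 = (1025/2)/49 + 7812*(1/38028) = (1025/2)*(1/49) + 651/3169 = 1025/98 + 651/3169 = 3312023/310562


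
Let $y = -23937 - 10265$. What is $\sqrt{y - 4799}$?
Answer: $i \sqrt{39001} \approx 197.49 i$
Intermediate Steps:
$y = -34202$
$\sqrt{y - 4799} = \sqrt{-34202 - 4799} = \sqrt{-39001} = i \sqrt{39001}$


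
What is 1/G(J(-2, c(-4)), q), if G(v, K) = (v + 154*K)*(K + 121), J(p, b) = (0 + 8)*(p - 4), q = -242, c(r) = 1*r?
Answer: 1/4515236 ≈ 2.2147e-7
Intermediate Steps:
c(r) = r
J(p, b) = -32 + 8*p (J(p, b) = 8*(-4 + p) = -32 + 8*p)
G(v, K) = (121 + K)*(v + 154*K) (G(v, K) = (v + 154*K)*(121 + K) = (121 + K)*(v + 154*K))
1/G(J(-2, c(-4)), q) = 1/(121*(-32 + 8*(-2)) + 154*(-242)**2 + 18634*(-242) - 242*(-32 + 8*(-2))) = 1/(121*(-32 - 16) + 154*58564 - 4509428 - 242*(-32 - 16)) = 1/(121*(-48) + 9018856 - 4509428 - 242*(-48)) = 1/(-5808 + 9018856 - 4509428 + 11616) = 1/4515236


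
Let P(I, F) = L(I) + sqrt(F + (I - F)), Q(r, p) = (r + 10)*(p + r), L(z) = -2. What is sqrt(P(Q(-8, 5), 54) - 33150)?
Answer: sqrt(-33152 + I*sqrt(6)) ≈ 0.0067 + 182.08*I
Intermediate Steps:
Q(r, p) = (10 + r)*(p + r)
P(I, F) = -2 + sqrt(I) (P(I, F) = -2 + sqrt(F + (I - F)) = -2 + sqrt(I))
sqrt(P(Q(-8, 5), 54) - 33150) = sqrt((-2 + sqrt((-8)**2 + 10*5 + 10*(-8) + 5*(-8))) - 33150) = sqrt((-2 + sqrt(64 + 50 - 80 - 40)) - 33150) = sqrt((-2 + sqrt(-6)) - 33150) = sqrt((-2 + I*sqrt(6)) - 33150) = sqrt(-33152 + I*sqrt(6))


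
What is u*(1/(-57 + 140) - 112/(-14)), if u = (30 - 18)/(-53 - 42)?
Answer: -84/83 ≈ -1.0120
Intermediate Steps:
u = -12/95 (u = 12/(-95) = 12*(-1/95) = -12/95 ≈ -0.12632)
u*(1/(-57 + 140) - 112/(-14)) = -12*(1/(-57 + 140) - 112/(-14))/95 = -12*(1/83 - 112*(-1/14))/95 = -12*(1/83 + 8)/95 = -12/95*665/83 = -84/83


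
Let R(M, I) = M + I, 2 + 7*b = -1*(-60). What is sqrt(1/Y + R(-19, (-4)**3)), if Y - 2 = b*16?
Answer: I*sqrt(73644618)/942 ≈ 9.11*I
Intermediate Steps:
b = 58/7 (b = -2/7 + (-1*(-60))/7 = -2/7 + (1/7)*60 = -2/7 + 60/7 = 58/7 ≈ 8.2857)
Y = 942/7 (Y = 2 + (58/7)*16 = 2 + 928/7 = 942/7 ≈ 134.57)
R(M, I) = I + M
sqrt(1/Y + R(-19, (-4)**3)) = sqrt(1/(942/7) + ((-4)**3 - 19)) = sqrt(7/942 + (-64 - 19)) = sqrt(7/942 - 83) = sqrt(-78179/942) = I*sqrt(73644618)/942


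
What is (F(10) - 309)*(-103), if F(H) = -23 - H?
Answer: 35226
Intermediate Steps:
(F(10) - 309)*(-103) = ((-23 - 1*10) - 309)*(-103) = ((-23 - 10) - 309)*(-103) = (-33 - 309)*(-103) = -342*(-103) = 35226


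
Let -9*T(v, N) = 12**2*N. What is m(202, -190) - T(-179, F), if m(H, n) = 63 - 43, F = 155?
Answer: 2500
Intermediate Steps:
T(v, N) = -16*N (T(v, N) = -12**2*N/9 = -16*N)
m(H, n) = 20
m(202, -190) - T(-179, F) = 20 - (-16)*155 = 20 - 1*(-2480) = 20 + 2480 = 2500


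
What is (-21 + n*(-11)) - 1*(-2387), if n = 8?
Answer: 2278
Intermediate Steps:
(-21 + n*(-11)) - 1*(-2387) = (-21 + 8*(-11)) - 1*(-2387) = (-21 - 88) + 2387 = -109 + 2387 = 2278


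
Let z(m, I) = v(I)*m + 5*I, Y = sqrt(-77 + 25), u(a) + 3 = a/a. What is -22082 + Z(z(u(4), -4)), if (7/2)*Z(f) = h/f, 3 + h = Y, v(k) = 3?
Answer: -2009459/91 - 2*I*sqrt(13)/91 ≈ -22082.0 - 0.079243*I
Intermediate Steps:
u(a) = -2 (u(a) = -3 + a/a = -3 + 1 = -2)
Y = 2*I*sqrt(13) (Y = sqrt(-52) = 2*I*sqrt(13) ≈ 7.2111*I)
h = -3 + 2*I*sqrt(13) ≈ -3.0 + 7.2111*I
z(m, I) = 3*m + 5*I
Z(f) = 2*(-3 + 2*I*sqrt(13))/(7*f) (Z(f) = 2*((-3 + 2*I*sqrt(13))/f)/7 = 2*(-3 + 2*I*sqrt(13))/(7*f))
-22082 + Z(z(u(4), -4)) = -22082 + 2*(-3 + 2*I*sqrt(13))/(7*(3*(-2) + 5*(-4))) = -22082 + 2*(-3 + 2*I*sqrt(13))/(7*(-6 - 20)) = -22082 + (2/7)*(-3 + 2*I*sqrt(13))/(-26) = -22082 + (2/7)*(-1/26)*(-3 + 2*I*sqrt(13)) = -22082 + (3/91 - 2*I*sqrt(13)/91) = -2009459/91 - 2*I*sqrt(13)/91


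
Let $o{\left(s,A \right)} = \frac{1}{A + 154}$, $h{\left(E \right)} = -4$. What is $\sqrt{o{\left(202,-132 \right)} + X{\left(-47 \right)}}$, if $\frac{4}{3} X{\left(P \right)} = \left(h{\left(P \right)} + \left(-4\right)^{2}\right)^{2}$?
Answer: $\frac{\sqrt{52294}}{22} \approx 10.394$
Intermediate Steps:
$X{\left(P \right)} = 108$ ($X{\left(P \right)} = \frac{3 \left(-4 + \left(-4\right)^{2}\right)^{2}}{4} = \frac{3 \left(-4 + 16\right)^{2}}{4} = \frac{3 \cdot 12^{2}}{4} = \frac{3}{4} \cdot 144 = 108$)
$o{\left(s,A \right)} = \frac{1}{154 + A}$
$\sqrt{o{\left(202,-132 \right)} + X{\left(-47 \right)}} = \sqrt{\frac{1}{154 - 132} + 108} = \sqrt{\frac{1}{22} + 108} = \sqrt{\frac{2377}{22}} = \frac{\sqrt{52294}}{22}$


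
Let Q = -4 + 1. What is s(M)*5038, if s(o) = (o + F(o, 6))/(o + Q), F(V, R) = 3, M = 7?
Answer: 12595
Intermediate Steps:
Q = -3
s(o) = (3 + o)/(-3 + o) (s(o) = (o + 3)/(o - 3) = (3 + o)/(-3 + o))
s(M)*5038 = ((3 + 7)/(-3 + 7))*5038 = (10/4)*5038 = ((¼)*10)*5038 = (5/2)*5038 = 12595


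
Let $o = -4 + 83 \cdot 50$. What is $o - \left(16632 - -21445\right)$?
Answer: $-33931$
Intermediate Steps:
$o = 4146$ ($o = -4 + 4150 = 4146$)
$o - \left(16632 - -21445\right) = 4146 - \left(16632 - -21445\right) = 4146 - \left(16632 + 21445\right) = 4146 - 38077 = -33931$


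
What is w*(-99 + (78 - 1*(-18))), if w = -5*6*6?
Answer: 540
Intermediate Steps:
w = -180 (w = -30*6 = -180)
w*(-99 + (78 - 1*(-18))) = -180*(-99 + (78 - 1*(-18))) = -180*(-99 + (78 + 18)) = -180*(-99 + 96) = -180*(-3) = 540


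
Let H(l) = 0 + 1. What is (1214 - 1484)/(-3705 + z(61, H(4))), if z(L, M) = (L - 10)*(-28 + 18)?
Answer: 18/281 ≈ 0.064057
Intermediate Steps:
H(l) = 1
z(L, M) = 100 - 10*L (z(L, M) = (-10 + L)*(-10) = 100 - 10*L)
(1214 - 1484)/(-3705 + z(61, H(4))) = (1214 - 1484)/(-3705 + (100 - 10*61)) = -270/(-3705 + (100 - 610)) = -270/(-3705 - 510) = -270/(-4215) = -270*(-1/4215) = 18/281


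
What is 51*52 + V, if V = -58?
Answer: 2594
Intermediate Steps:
51*52 + V = 51*52 - 58 = 2652 - 58 = 2594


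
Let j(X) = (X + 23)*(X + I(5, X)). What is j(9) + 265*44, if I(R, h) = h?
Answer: 12236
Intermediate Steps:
j(X) = 2*X*(23 + X) (j(X) = (X + 23)*(X + X) = (23 + X)*(2*X) = 2*X*(23 + X))
j(9) + 265*44 = 2*9*(23 + 9) + 265*44 = 2*9*32 + 11660 = 576 + 11660 = 12236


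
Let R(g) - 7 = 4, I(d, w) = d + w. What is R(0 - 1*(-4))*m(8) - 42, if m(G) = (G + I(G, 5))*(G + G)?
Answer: 3654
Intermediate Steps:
R(g) = 11 (R(g) = 7 + 4 = 11)
m(G) = 2*G*(5 + 2*G) (m(G) = (G + (G + 5))*(G + G) = (G + (5 + G))*(2*G) = (5 + 2*G)*(2*G) = 2*G*(5 + 2*G))
R(0 - 1*(-4))*m(8) - 42 = 11*(2*8*(5 + 2*8)) - 42 = 11*(2*8*(5 + 16)) - 42 = 11*(2*8*21) - 42 = 11*336 - 42 = 3696 - 42 = 3654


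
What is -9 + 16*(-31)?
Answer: -505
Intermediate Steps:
-9 + 16*(-31) = -9 - 496 = -505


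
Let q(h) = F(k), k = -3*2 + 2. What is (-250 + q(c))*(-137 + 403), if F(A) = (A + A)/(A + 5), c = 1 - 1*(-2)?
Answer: -68628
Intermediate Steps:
c = 3 (c = 1 + 2 = 3)
k = -4 (k = -6 + 2 = -4)
F(A) = 2*A/(5 + A) (F(A) = (2*A)/(5 + A) = 2*A/(5 + A))
q(h) = -8 (q(h) = 2*(-4)/(5 - 4) = 2*(-4)/1 = 2*(-4)*1 = -8)
(-250 + q(c))*(-137 + 403) = (-250 - 8)*(-137 + 403) = -258*266 = -68628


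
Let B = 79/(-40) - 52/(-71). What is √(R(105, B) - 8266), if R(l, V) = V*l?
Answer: I*√677225974/284 ≈ 91.632*I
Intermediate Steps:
B = -3529/2840 (B = 79*(-1/40) - 52*(-1/71) = -79/40 + 52/71 = -3529/2840 ≈ -1.2426)
√(R(105, B) - 8266) = √(-3529/2840*105 - 8266) = √(-74109/568 - 8266) = √(-4769197/568) = I*√677225974/284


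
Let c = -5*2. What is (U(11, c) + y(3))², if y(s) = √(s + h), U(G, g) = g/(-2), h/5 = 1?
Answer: 33 + 20*√2 ≈ 61.284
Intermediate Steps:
h = 5 (h = 5*1 = 5)
c = -10
U(G, g) = -g/2 (U(G, g) = g*(-½) = -g/2)
y(s) = √(5 + s) (y(s) = √(s + 5) = √(5 + s))
(U(11, c) + y(3))² = (-½*(-10) + √(5 + 3))² = (5 + √8)² = (5 + 2*√2)²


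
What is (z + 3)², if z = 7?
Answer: 100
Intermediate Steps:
(z + 3)² = (7 + 3)² = 10² = 100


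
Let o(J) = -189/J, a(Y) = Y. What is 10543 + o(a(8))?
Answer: 84155/8 ≈ 10519.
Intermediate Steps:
10543 + o(a(8)) = 10543 - 189/8 = 84155/8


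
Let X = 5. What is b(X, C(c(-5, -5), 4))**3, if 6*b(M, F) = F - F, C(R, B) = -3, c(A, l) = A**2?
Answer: 0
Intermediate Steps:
b(M, F) = 0 (b(M, F) = (F - F)/6 = (1/6)*0 = 0)
b(X, C(c(-5, -5), 4))**3 = 0**3 = 0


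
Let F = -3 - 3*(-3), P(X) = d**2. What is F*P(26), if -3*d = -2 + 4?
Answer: 8/3 ≈ 2.6667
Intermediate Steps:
d = -2/3 (d = -(-2 + 4)/3 = -1/3*2 = -2/3 ≈ -0.66667)
P(X) = 4/9 (P(X) = (-2/3)**2 = 4/9)
F = 6 (F = -3 + 9 = 6)
F*P(26) = 6*(4/9) = 8/3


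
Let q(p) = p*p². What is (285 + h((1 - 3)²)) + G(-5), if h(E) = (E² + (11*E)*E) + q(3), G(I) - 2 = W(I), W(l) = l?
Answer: 501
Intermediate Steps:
G(I) = 2 + I
q(p) = p³
h(E) = 27 + 12*E² (h(E) = (E² + (11*E)*E) + 3³ = (E² + 11*E²) + 27 = 12*E² + 27 = 27 + 12*E²)
(285 + h((1 - 3)²)) + G(-5) = (285 + (27 + 12*((1 - 3)²)²)) + (2 - 5) = (285 + (27 + 12*((-2)²)²)) - 3 = (285 + (27 + 12*4²)) - 3 = (285 + (27 + 12*16)) - 3 = (285 + (27 + 192)) - 3 = (285 + 219) - 3 = 504 - 3 = 501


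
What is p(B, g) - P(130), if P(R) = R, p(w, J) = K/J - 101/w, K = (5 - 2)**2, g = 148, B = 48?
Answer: -234509/1776 ≈ -132.04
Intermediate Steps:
K = 9 (K = 3**2 = 9)
p(w, J) = -101/w + 9/J (p(w, J) = 9/J - 101/w = -101/w + 9/J)
p(B, g) - P(130) = (-101/48 + 9/148) - 1*130 = (-101*1/48 + 9*(1/148)) - 130 = (-101/48 + 9/148) - 130 = -3629/1776 - 130 = -234509/1776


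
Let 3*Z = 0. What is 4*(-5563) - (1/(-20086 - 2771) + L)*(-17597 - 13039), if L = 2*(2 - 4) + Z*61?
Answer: -1103210936/7619 ≈ -1.4480e+5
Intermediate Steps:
Z = 0 (Z = (1/3)*0 = 0)
L = -4 (L = 2*(2 - 4) + 0*61 = 2*(-2) + 0 = -4 + 0 = -4)
4*(-5563) - (1/(-20086 - 2771) + L)*(-17597 - 13039) = 4*(-5563) - (1/(-20086 - 2771) - 4)*(-17597 - 13039) = -22252 - (1/(-22857) - 4)*(-30636) = -22252 - (-1/22857 - 4)*(-30636) = -22252 - (-91429)*(-30636)/22857 = -22252 - 1*933672948/7619 = -22252 - 933672948/7619 = -1103210936/7619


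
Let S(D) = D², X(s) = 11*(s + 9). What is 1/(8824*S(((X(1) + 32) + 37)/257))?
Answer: 66049/282729784 ≈ 0.00023361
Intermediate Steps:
X(s) = 99 + 11*s (X(s) = 11*(9 + s) = 99 + 11*s)
1/(8824*S(((X(1) + 32) + 37)/257)) = 1/(8824*(((((99 + 11*1) + 32) + 37)/257)²)) = 1/(8824*(((((99 + 11) + 32) + 37)*(1/257))²)) = 1/(8824*((((110 + 32) + 37)*(1/257))²)) = 1/(8824*(((142 + 37)*(1/257))²)) = 1/(8824*((179*(1/257))²)) = 1/(8824*((179/257)²)) = 1/(8824*(32041/66049)) = (1/8824)*(66049/32041) = 66049/282729784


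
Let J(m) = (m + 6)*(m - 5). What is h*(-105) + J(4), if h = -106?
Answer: 11120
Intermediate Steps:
J(m) = (-5 + m)*(6 + m) (J(m) = (6 + m)*(-5 + m) = (-5 + m)*(6 + m))
h*(-105) + J(4) = -106*(-105) + (-30 + 4 + 4²) = 11130 + (-30 + 4 + 16) = 11130 - 10 = 11120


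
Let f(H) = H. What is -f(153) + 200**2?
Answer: 39847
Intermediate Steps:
-f(153) + 200**2 = -1*153 + 200**2 = -153 + 40000 = 39847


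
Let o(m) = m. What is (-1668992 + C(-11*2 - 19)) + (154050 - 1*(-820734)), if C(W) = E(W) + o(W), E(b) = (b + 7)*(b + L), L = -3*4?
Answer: -692447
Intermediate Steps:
L = -12
E(b) = (-12 + b)*(7 + b) (E(b) = (b + 7)*(b - 12) = (7 + b)*(-12 + b) = (-12 + b)*(7 + b))
C(W) = -84 + W² - 4*W (C(W) = (-84 + W² - 5*W) + W = -84 + W² - 4*W)
(-1668992 + C(-11*2 - 19)) + (154050 - 1*(-820734)) = (-1668992 + (-84 + (-11*2 - 19)² - 4*(-11*2 - 19))) + (154050 - 1*(-820734)) = (-1668992 + (-84 + (-22 - 19)² - 4*(-22 - 19))) + (154050 + 820734) = (-1668992 + (-84 + (-41)² - 4*(-41))) + 974784 = (-1668992 + (-84 + 1681 + 164)) + 974784 = (-1668992 + 1761) + 974784 = -1667231 + 974784 = -692447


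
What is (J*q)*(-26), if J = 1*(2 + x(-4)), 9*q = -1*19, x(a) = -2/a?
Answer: 1235/9 ≈ 137.22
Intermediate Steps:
q = -19/9 (q = (-1*19)/9 = (⅑)*(-19) = -19/9 ≈ -2.1111)
J = 5/2 (J = 1*(2 - 2/(-4)) = 1*(2 - 2*(-¼)) = 1*(2 + ½) = 1*(5/2) = 5/2 ≈ 2.5000)
(J*q)*(-26) = ((5/2)*(-19/9))*(-26) = -95/18*(-26) = 1235/9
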